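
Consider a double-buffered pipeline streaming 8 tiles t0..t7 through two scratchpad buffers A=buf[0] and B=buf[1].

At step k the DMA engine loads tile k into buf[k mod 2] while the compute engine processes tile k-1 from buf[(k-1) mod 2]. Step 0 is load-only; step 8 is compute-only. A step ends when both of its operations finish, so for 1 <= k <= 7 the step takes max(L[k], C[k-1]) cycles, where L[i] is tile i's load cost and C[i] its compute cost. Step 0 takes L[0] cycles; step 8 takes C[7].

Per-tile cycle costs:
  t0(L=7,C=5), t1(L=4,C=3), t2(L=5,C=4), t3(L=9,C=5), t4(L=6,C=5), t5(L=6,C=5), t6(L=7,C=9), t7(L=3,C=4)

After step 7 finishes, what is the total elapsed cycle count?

end_cycle[7] = 54

[0] DMA t0→A (7c) ∥ CU idle ⇒ 7c, clock 7
[1] DMA t1→B (4c) ∥ CU A:t0 (5c) ⇒ 5c, clock 12
[2] DMA t2→A (5c) ∥ CU B:t1 (3c) ⇒ 5c, clock 17
[3] DMA t3→B (9c) ∥ CU A:t2 (4c) ⇒ 9c, clock 26
[4] DMA t4→A (6c) ∥ CU B:t3 (5c) ⇒ 6c, clock 32
[5] DMA t5→B (6c) ∥ CU A:t4 (5c) ⇒ 6c, clock 38
[6] DMA t6→A (7c) ∥ CU B:t5 (5c) ⇒ 7c, clock 45
[7] DMA t7→B (3c) ∥ CU A:t6 (9c) ⇒ 9c, clock 54
[8] DMA idle ∥ CU B:t7 (4c) ⇒ 4c, clock 58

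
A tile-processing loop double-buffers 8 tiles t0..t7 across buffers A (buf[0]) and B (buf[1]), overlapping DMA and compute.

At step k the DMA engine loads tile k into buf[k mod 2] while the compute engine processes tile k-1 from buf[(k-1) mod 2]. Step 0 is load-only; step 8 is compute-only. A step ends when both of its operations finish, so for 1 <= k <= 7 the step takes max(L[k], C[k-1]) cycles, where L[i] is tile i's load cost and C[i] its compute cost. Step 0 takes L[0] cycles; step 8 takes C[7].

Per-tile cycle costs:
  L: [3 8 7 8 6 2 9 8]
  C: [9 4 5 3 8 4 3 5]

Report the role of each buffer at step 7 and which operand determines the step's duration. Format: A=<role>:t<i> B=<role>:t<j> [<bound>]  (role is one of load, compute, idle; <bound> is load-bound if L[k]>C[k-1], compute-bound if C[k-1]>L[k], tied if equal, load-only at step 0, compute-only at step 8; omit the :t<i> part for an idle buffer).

step 7: A=compute:t6 B=load:t7 [load-bound]

[0] DMA t0→A (3c) ∥ CU idle ⇒ 3c, clock 3
[1] DMA t1→B (8c) ∥ CU A:t0 (9c) ⇒ 9c, clock 12
[2] DMA t2→A (7c) ∥ CU B:t1 (4c) ⇒ 7c, clock 19
[3] DMA t3→B (8c) ∥ CU A:t2 (5c) ⇒ 8c, clock 27
[4] DMA t4→A (6c) ∥ CU B:t3 (3c) ⇒ 6c, clock 33
[5] DMA t5→B (2c) ∥ CU A:t4 (8c) ⇒ 8c, clock 41
[6] DMA t6→A (9c) ∥ CU B:t5 (4c) ⇒ 9c, clock 50
[7] DMA t7→B (8c) ∥ CU A:t6 (3c) ⇒ 8c, clock 58
[8] DMA idle ∥ CU B:t7 (5c) ⇒ 5c, clock 63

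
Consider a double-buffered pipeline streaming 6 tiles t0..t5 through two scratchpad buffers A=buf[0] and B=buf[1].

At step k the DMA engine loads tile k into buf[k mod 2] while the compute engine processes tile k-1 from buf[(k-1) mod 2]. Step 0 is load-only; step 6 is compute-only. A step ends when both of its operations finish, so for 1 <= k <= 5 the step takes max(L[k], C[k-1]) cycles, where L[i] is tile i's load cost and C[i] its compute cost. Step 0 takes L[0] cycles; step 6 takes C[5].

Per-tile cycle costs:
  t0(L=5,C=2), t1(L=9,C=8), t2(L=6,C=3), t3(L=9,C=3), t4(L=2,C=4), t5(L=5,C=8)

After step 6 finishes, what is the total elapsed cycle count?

end_cycle[6] = 47

k=0 load=t0/5c comp=- wait=5 total=5
k=1 load=t1/9c comp=t0/2c wait=9 total=14
k=2 load=t2/6c comp=t1/8c wait=8 total=22
k=3 load=t3/9c comp=t2/3c wait=9 total=31
k=4 load=t4/2c comp=t3/3c wait=3 total=34
k=5 load=t5/5c comp=t4/4c wait=5 total=39
k=6 load=- comp=t5/8c wait=8 total=47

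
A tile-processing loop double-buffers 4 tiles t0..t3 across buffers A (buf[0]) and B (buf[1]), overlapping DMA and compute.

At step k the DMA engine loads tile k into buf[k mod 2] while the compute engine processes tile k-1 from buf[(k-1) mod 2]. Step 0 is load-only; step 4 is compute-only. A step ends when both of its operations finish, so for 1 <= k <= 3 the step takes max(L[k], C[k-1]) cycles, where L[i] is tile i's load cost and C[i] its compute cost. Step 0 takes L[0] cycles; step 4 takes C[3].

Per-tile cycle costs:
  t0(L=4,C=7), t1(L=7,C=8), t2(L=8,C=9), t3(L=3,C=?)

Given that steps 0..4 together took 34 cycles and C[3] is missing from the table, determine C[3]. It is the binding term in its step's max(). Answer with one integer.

C[3] = 6

step 0 → dur = L[0]=4 = 4
step 1 → dur = max(L[1]=7, C[0]=7) = 7
step 2 → dur = max(L[2]=8, C[1]=8) = 8
step 3 → dur = max(L[3]=3, C[2]=9) = 9
step 4 → dur = C[3]=? = C[3]  (unknown; binding)
sum of known step durations = 28
dur[4] = total - known = 34 - 28 = 6
C[3] is the binding max in step 4, so C[3] = dur[4] = 6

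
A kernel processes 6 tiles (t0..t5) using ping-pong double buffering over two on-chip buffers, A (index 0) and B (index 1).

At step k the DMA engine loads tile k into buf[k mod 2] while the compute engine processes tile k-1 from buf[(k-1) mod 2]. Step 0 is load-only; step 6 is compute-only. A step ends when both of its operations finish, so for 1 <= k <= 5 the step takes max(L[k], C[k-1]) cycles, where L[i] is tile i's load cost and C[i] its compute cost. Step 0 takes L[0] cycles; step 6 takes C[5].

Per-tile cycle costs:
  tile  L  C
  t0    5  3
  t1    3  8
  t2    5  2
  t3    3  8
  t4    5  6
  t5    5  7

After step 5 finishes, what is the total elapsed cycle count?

end_cycle[5] = 33

[0] DMA t0→A (5c) ∥ CU idle ⇒ 5c, clock 5
[1] DMA t1→B (3c) ∥ CU A:t0 (3c) ⇒ 3c, clock 8
[2] DMA t2→A (5c) ∥ CU B:t1 (8c) ⇒ 8c, clock 16
[3] DMA t3→B (3c) ∥ CU A:t2 (2c) ⇒ 3c, clock 19
[4] DMA t4→A (5c) ∥ CU B:t3 (8c) ⇒ 8c, clock 27
[5] DMA t5→B (5c) ∥ CU A:t4 (6c) ⇒ 6c, clock 33
[6] DMA idle ∥ CU B:t5 (7c) ⇒ 7c, clock 40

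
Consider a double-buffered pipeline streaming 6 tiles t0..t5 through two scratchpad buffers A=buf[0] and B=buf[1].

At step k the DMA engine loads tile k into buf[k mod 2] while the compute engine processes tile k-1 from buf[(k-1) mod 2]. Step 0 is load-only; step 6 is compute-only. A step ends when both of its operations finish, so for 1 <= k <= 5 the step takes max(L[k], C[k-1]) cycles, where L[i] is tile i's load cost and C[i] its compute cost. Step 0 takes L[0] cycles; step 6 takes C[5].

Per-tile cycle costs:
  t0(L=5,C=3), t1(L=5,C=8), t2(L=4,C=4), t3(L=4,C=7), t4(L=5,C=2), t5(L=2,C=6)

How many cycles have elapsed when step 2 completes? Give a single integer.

  0. 5=5c; end=5; A:t0 B:-
  1. max(5,3)=5c; end=10; A:t0 B:t1
  2. max(4,8)=8c; end=18; A:t2 B:t1
  3. max(4,4)=4c; end=22; A:t2 B:t3
  4. max(5,7)=7c; end=29; A:t4 B:t3
  5. max(2,2)=2c; end=31; A:t4 B:t5
  6. 6=6c; end=37; A:t4 B:t5

end_cycle[2] = 18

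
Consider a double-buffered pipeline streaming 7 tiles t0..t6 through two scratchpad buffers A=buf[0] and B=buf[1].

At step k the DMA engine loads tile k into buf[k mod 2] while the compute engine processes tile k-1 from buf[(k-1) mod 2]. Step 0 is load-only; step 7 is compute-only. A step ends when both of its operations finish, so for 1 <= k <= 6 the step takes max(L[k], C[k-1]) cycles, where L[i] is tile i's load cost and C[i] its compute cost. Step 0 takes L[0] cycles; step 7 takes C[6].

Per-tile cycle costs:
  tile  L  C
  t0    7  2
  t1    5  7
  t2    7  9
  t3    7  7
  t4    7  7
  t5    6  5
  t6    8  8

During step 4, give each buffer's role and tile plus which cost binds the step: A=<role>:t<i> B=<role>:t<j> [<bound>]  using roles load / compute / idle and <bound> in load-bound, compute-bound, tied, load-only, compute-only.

step 4: A=load:t4 B=compute:t3 [tied]

  0. 7=7c; end=7; A:t0 B:-
  1. max(5,2)=5c; end=12; A:t0 B:t1
  2. max(7,7)=7c; end=19; A:t2 B:t1
  3. max(7,9)=9c; end=28; A:t2 B:t3
  4. max(7,7)=7c; end=35; A:t4 B:t3
  5. max(6,7)=7c; end=42; A:t4 B:t5
  6. max(8,5)=8c; end=50; A:t6 B:t5
  7. 8=8c; end=58; A:t6 B:t5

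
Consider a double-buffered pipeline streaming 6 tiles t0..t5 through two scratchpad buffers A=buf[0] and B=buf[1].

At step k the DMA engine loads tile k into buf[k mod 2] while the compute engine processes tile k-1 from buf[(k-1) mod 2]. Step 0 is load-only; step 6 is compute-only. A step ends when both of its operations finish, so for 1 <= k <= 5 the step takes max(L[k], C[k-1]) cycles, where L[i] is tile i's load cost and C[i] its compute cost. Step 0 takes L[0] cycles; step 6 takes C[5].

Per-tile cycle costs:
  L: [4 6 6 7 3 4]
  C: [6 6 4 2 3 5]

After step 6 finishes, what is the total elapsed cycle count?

[0] DMA t0→A (4c) ∥ CU idle ⇒ 4c, clock 4
[1] DMA t1→B (6c) ∥ CU A:t0 (6c) ⇒ 6c, clock 10
[2] DMA t2→A (6c) ∥ CU B:t1 (6c) ⇒ 6c, clock 16
[3] DMA t3→B (7c) ∥ CU A:t2 (4c) ⇒ 7c, clock 23
[4] DMA t4→A (3c) ∥ CU B:t3 (2c) ⇒ 3c, clock 26
[5] DMA t5→B (4c) ∥ CU A:t4 (3c) ⇒ 4c, clock 30
[6] DMA idle ∥ CU B:t5 (5c) ⇒ 5c, clock 35

end_cycle[6] = 35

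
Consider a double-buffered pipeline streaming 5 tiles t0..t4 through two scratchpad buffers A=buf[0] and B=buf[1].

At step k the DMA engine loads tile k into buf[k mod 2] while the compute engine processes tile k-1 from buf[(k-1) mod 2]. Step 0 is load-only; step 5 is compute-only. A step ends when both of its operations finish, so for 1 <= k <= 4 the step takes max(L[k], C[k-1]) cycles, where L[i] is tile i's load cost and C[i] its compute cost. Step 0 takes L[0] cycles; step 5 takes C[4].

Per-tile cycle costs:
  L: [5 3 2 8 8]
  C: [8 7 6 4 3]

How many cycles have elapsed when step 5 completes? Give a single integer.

end_cycle[5] = 39

step 0: L[0]=5 → dur=5, Σ=5 | A=load:t0 B=idle [load-only]
step 1: L[1]=3 C[0]=8 → dur=8, Σ=13 | A=compute:t0 B=load:t1 [compute-bound]
step 2: L[2]=2 C[1]=7 → dur=7, Σ=20 | A=load:t2 B=compute:t1 [compute-bound]
step 3: L[3]=8 C[2]=6 → dur=8, Σ=28 | A=compute:t2 B=load:t3 [load-bound]
step 4: L[4]=8 C[3]=4 → dur=8, Σ=36 | A=load:t4 B=compute:t3 [load-bound]
step 5: C[4]=3 → dur=3, Σ=39 | A=compute:t4 B=idle [compute-only]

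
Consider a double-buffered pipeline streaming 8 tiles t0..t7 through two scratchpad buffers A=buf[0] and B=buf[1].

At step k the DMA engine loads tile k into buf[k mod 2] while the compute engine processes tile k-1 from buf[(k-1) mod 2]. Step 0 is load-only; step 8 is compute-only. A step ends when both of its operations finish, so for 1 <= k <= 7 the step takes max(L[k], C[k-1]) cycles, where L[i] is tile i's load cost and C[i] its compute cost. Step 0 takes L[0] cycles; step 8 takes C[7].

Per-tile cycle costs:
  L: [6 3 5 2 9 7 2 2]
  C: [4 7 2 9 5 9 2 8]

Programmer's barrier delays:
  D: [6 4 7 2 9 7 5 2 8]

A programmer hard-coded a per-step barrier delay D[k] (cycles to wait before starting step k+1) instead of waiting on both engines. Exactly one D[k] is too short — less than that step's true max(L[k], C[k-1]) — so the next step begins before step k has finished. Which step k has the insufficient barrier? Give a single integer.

hazard at step 6

k=0 barrier L[0]=6→6c, D[0]=6 ok
k=1 barrier max(L[1]=3,C[0]=4)→4c, D[1]=4 ok
k=2 barrier max(L[2]=5,C[1]=7)→7c, D[2]=7 ok
k=3 barrier max(L[3]=2,C[2]=2)→2c, D[3]=2 ok
k=4 barrier max(L[4]=9,C[3]=9)→9c, D[4]=9 ok
k=5 barrier max(L[5]=7,C[4]=5)→7c, D[5]=7 ok
k=6 barrier max(L[6]=2,C[5]=9)→9c, D[6]=5 SHORT
k=7 barrier max(L[7]=2,C[6]=2)→2c, D[7]=2 ok
k=8 barrier C[7]=8→8c, D[8]=8 ok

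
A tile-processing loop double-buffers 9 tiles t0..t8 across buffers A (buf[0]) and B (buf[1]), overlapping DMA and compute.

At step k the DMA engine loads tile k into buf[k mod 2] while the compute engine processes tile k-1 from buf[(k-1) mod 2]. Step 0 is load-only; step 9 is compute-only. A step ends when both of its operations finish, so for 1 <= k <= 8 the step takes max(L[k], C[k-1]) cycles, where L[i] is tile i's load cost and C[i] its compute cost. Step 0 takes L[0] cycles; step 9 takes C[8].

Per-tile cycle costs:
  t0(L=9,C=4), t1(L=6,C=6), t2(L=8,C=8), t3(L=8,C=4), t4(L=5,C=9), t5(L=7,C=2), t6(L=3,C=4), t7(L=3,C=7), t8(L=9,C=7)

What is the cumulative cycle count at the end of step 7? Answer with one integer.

end_cycle[7] = 52

[0] DMA t0→A (9c) ∥ CU idle ⇒ 9c, clock 9
[1] DMA t1→B (6c) ∥ CU A:t0 (4c) ⇒ 6c, clock 15
[2] DMA t2→A (8c) ∥ CU B:t1 (6c) ⇒ 8c, clock 23
[3] DMA t3→B (8c) ∥ CU A:t2 (8c) ⇒ 8c, clock 31
[4] DMA t4→A (5c) ∥ CU B:t3 (4c) ⇒ 5c, clock 36
[5] DMA t5→B (7c) ∥ CU A:t4 (9c) ⇒ 9c, clock 45
[6] DMA t6→A (3c) ∥ CU B:t5 (2c) ⇒ 3c, clock 48
[7] DMA t7→B (3c) ∥ CU A:t6 (4c) ⇒ 4c, clock 52
[8] DMA t8→A (9c) ∥ CU B:t7 (7c) ⇒ 9c, clock 61
[9] DMA idle ∥ CU A:t8 (7c) ⇒ 7c, clock 68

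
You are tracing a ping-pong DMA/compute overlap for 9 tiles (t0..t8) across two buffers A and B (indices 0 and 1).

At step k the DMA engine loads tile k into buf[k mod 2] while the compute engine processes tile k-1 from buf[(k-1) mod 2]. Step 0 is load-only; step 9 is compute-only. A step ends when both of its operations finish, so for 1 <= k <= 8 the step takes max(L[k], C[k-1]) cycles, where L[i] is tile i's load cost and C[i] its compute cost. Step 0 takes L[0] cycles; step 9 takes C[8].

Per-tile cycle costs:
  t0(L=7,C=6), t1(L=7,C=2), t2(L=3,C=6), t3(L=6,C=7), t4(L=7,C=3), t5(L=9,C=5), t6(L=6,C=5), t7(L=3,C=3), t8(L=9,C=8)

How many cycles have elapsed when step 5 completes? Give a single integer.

step 0: L[0]=7 → dur=7, Σ=7 | A=load:t0 B=idle [load-only]
step 1: L[1]=7 C[0]=6 → dur=7, Σ=14 | A=compute:t0 B=load:t1 [load-bound]
step 2: L[2]=3 C[1]=2 → dur=3, Σ=17 | A=load:t2 B=compute:t1 [load-bound]
step 3: L[3]=6 C[2]=6 → dur=6, Σ=23 | A=compute:t2 B=load:t3 [tied]
step 4: L[4]=7 C[3]=7 → dur=7, Σ=30 | A=load:t4 B=compute:t3 [tied]
step 5: L[5]=9 C[4]=3 → dur=9, Σ=39 | A=compute:t4 B=load:t5 [load-bound]
step 6: L[6]=6 C[5]=5 → dur=6, Σ=45 | A=load:t6 B=compute:t5 [load-bound]
step 7: L[7]=3 C[6]=5 → dur=5, Σ=50 | A=compute:t6 B=load:t7 [compute-bound]
step 8: L[8]=9 C[7]=3 → dur=9, Σ=59 | A=load:t8 B=compute:t7 [load-bound]
step 9: C[8]=8 → dur=8, Σ=67 | A=compute:t8 B=idle [compute-only]

end_cycle[5] = 39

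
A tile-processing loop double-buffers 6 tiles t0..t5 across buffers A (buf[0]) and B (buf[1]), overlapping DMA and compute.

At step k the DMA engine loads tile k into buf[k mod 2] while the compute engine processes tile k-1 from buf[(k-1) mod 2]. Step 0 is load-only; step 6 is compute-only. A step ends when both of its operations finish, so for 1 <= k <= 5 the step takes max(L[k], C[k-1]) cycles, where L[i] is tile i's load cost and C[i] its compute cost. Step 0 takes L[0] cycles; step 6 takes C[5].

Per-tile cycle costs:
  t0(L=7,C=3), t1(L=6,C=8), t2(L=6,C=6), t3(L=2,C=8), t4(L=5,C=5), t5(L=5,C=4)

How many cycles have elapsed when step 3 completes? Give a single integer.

end_cycle[3] = 27

k=0 load=t0/7c comp=- wait=7 total=7
k=1 load=t1/6c comp=t0/3c wait=6 total=13
k=2 load=t2/6c comp=t1/8c wait=8 total=21
k=3 load=t3/2c comp=t2/6c wait=6 total=27
k=4 load=t4/5c comp=t3/8c wait=8 total=35
k=5 load=t5/5c comp=t4/5c wait=5 total=40
k=6 load=- comp=t5/4c wait=4 total=44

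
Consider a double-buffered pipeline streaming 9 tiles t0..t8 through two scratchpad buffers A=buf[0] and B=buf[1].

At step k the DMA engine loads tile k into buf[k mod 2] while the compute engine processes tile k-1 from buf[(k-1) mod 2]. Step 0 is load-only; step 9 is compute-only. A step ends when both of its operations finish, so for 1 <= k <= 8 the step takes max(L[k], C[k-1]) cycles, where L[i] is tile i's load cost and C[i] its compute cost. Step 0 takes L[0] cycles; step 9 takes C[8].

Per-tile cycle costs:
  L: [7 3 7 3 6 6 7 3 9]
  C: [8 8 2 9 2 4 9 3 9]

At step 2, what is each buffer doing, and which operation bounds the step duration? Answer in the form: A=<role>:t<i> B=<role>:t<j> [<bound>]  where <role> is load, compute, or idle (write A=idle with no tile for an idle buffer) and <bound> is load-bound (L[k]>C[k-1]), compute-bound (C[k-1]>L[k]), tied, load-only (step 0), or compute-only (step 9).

  0. 7=7c; end=7; A:t0 B:-
  1. max(3,8)=8c; end=15; A:t0 B:t1
  2. max(7,8)=8c; end=23; A:t2 B:t1
  3. max(3,2)=3c; end=26; A:t2 B:t3
  4. max(6,9)=9c; end=35; A:t4 B:t3
  5. max(6,2)=6c; end=41; A:t4 B:t5
  6. max(7,4)=7c; end=48; A:t6 B:t5
  7. max(3,9)=9c; end=57; A:t6 B:t7
  8. max(9,3)=9c; end=66; A:t8 B:t7
  9. 9=9c; end=75; A:t8 B:t7

step 2: A=load:t2 B=compute:t1 [compute-bound]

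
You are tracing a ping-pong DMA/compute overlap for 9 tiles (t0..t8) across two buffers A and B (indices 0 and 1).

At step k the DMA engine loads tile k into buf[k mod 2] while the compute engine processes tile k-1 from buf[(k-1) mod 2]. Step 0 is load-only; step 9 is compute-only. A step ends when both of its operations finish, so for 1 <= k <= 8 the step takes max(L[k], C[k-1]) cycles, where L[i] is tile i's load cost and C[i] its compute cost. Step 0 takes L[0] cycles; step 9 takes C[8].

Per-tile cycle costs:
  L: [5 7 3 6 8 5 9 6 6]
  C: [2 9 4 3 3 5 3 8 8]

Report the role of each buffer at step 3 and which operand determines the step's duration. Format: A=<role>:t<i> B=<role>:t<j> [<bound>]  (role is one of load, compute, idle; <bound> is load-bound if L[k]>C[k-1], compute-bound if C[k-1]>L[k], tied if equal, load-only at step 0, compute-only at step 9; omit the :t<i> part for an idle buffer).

[0] DMA t0→A (5c) ∥ CU idle ⇒ 5c, clock 5
[1] DMA t1→B (7c) ∥ CU A:t0 (2c) ⇒ 7c, clock 12
[2] DMA t2→A (3c) ∥ CU B:t1 (9c) ⇒ 9c, clock 21
[3] DMA t3→B (6c) ∥ CU A:t2 (4c) ⇒ 6c, clock 27
[4] DMA t4→A (8c) ∥ CU B:t3 (3c) ⇒ 8c, clock 35
[5] DMA t5→B (5c) ∥ CU A:t4 (3c) ⇒ 5c, clock 40
[6] DMA t6→A (9c) ∥ CU B:t5 (5c) ⇒ 9c, clock 49
[7] DMA t7→B (6c) ∥ CU A:t6 (3c) ⇒ 6c, clock 55
[8] DMA t8→A (6c) ∥ CU B:t7 (8c) ⇒ 8c, clock 63
[9] DMA idle ∥ CU A:t8 (8c) ⇒ 8c, clock 71

step 3: A=compute:t2 B=load:t3 [load-bound]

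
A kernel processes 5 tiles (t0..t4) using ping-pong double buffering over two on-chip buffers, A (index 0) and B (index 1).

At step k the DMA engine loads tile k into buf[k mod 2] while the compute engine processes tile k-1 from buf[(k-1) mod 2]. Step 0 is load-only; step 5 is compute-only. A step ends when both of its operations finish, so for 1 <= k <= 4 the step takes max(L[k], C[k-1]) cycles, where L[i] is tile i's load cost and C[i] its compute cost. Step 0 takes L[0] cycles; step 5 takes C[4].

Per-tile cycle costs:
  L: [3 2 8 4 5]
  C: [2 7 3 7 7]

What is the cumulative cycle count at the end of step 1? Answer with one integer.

end_cycle[1] = 5

  0. 3=3c; end=3; A:t0 B:-
  1. max(2,2)=2c; end=5; A:t0 B:t1
  2. max(8,7)=8c; end=13; A:t2 B:t1
  3. max(4,3)=4c; end=17; A:t2 B:t3
  4. max(5,7)=7c; end=24; A:t4 B:t3
  5. 7=7c; end=31; A:t4 B:t3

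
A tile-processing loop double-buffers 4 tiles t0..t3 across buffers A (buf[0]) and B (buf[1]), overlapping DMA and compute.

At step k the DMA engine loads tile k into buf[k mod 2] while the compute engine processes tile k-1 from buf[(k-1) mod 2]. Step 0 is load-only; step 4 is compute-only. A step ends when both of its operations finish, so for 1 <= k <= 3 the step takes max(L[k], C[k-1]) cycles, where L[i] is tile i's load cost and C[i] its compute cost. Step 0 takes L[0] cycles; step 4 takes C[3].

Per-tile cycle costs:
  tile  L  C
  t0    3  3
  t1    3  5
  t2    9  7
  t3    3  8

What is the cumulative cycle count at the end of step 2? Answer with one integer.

step 0: L[0]=3 → dur=3, Σ=3 | A=load:t0 B=idle [load-only]
step 1: L[1]=3 C[0]=3 → dur=3, Σ=6 | A=compute:t0 B=load:t1 [tied]
step 2: L[2]=9 C[1]=5 → dur=9, Σ=15 | A=load:t2 B=compute:t1 [load-bound]
step 3: L[3]=3 C[2]=7 → dur=7, Σ=22 | A=compute:t2 B=load:t3 [compute-bound]
step 4: C[3]=8 → dur=8, Σ=30 | A=idle B=compute:t3 [compute-only]

end_cycle[2] = 15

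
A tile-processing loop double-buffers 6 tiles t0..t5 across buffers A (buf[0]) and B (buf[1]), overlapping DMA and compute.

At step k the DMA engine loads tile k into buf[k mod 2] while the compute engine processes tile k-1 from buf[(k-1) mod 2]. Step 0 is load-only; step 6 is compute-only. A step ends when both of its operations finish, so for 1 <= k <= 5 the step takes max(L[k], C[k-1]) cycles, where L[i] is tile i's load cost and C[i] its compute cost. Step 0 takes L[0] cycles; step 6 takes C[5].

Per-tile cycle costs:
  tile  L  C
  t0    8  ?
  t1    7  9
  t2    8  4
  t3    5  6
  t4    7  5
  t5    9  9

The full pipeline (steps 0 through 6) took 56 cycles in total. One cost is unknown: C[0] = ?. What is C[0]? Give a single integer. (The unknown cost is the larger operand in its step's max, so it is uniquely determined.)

step 0 | dur = L[0]=8 = 8
step 1 | dur = max(L[1]=7, C[0]=?) = C[0]  (unknown; binding)
step 2 | dur = max(L[2]=8, C[1]=9) = 9
step 3 | dur = max(L[3]=5, C[2]=4) = 5
step 4 | dur = max(L[4]=7, C[3]=6) = 7
step 5 | dur = max(L[5]=9, C[4]=5) = 9
step 6 | dur = C[5]=9 = 9
sum of known step durations = 47
dur[1] = total - known = 56 - 47 = 9
C[0] is the binding max in step 1, so C[0] = dur[1] = 9

C[0] = 9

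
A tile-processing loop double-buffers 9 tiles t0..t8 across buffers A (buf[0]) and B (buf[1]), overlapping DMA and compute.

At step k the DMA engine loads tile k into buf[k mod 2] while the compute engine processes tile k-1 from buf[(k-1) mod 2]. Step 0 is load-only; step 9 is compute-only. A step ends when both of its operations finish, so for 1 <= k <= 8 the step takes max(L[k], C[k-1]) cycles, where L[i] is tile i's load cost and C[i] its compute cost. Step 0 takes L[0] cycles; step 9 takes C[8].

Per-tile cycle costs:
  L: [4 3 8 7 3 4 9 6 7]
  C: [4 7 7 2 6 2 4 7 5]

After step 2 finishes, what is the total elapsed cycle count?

end_cycle[2] = 16

k=0 load=t0/4c comp=- wait=4 total=4
k=1 load=t1/3c comp=t0/4c wait=4 total=8
k=2 load=t2/8c comp=t1/7c wait=8 total=16
k=3 load=t3/7c comp=t2/7c wait=7 total=23
k=4 load=t4/3c comp=t3/2c wait=3 total=26
k=5 load=t5/4c comp=t4/6c wait=6 total=32
k=6 load=t6/9c comp=t5/2c wait=9 total=41
k=7 load=t7/6c comp=t6/4c wait=6 total=47
k=8 load=t8/7c comp=t7/7c wait=7 total=54
k=9 load=- comp=t8/5c wait=5 total=59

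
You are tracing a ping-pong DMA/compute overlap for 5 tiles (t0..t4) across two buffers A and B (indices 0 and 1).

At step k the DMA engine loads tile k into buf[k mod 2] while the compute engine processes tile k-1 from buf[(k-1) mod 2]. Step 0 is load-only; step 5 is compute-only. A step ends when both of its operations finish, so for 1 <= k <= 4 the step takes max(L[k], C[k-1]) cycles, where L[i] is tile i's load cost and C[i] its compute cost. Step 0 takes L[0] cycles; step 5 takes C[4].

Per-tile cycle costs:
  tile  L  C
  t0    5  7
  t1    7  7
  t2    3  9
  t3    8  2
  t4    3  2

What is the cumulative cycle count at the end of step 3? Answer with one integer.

end_cycle[3] = 28

step 0: L[0]=5 → dur=5, Σ=5 | A=load:t0 B=idle [load-only]
step 1: L[1]=7 C[0]=7 → dur=7, Σ=12 | A=compute:t0 B=load:t1 [tied]
step 2: L[2]=3 C[1]=7 → dur=7, Σ=19 | A=load:t2 B=compute:t1 [compute-bound]
step 3: L[3]=8 C[2]=9 → dur=9, Σ=28 | A=compute:t2 B=load:t3 [compute-bound]
step 4: L[4]=3 C[3]=2 → dur=3, Σ=31 | A=load:t4 B=compute:t3 [load-bound]
step 5: C[4]=2 → dur=2, Σ=33 | A=compute:t4 B=idle [compute-only]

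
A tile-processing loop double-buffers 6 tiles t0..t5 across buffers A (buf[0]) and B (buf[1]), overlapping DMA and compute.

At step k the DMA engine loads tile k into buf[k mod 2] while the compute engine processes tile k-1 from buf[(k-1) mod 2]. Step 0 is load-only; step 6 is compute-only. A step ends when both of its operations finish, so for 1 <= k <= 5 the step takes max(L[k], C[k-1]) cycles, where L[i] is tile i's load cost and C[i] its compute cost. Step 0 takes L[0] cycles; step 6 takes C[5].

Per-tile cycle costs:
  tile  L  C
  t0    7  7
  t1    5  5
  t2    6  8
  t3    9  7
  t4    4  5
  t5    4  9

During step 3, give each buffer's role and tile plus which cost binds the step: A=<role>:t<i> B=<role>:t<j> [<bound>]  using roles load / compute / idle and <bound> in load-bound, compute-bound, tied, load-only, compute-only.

step 3: A=compute:t2 B=load:t3 [load-bound]

[0] DMA t0→A (7c) ∥ CU idle ⇒ 7c, clock 7
[1] DMA t1→B (5c) ∥ CU A:t0 (7c) ⇒ 7c, clock 14
[2] DMA t2→A (6c) ∥ CU B:t1 (5c) ⇒ 6c, clock 20
[3] DMA t3→B (9c) ∥ CU A:t2 (8c) ⇒ 9c, clock 29
[4] DMA t4→A (4c) ∥ CU B:t3 (7c) ⇒ 7c, clock 36
[5] DMA t5→B (4c) ∥ CU A:t4 (5c) ⇒ 5c, clock 41
[6] DMA idle ∥ CU B:t5 (9c) ⇒ 9c, clock 50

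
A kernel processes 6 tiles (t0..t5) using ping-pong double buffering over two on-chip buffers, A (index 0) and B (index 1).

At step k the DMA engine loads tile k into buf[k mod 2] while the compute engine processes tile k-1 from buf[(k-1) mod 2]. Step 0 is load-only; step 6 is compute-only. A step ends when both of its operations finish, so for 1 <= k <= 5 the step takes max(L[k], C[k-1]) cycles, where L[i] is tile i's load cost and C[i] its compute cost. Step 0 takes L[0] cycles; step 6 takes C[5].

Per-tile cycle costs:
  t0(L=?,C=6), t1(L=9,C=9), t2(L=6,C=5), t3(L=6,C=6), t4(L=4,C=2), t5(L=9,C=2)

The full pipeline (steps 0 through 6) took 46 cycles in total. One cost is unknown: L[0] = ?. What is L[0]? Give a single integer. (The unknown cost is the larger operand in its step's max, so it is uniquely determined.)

L[0] = 5

step 0 | dur = L[0]=? = L[0]  (unknown; binding)
step 1 | dur = max(L[1]=9, C[0]=6) = 9
step 2 | dur = max(L[2]=6, C[1]=9) = 9
step 3 | dur = max(L[3]=6, C[2]=5) = 6
step 4 | dur = max(L[4]=4, C[3]=6) = 6
step 5 | dur = max(L[5]=9, C[4]=2) = 9
step 6 | dur = C[5]=2 = 2
sum of known step durations = 41
dur[0] = total - known = 46 - 41 = 5
L[0] is the binding max in step 0, so L[0] = dur[0] = 5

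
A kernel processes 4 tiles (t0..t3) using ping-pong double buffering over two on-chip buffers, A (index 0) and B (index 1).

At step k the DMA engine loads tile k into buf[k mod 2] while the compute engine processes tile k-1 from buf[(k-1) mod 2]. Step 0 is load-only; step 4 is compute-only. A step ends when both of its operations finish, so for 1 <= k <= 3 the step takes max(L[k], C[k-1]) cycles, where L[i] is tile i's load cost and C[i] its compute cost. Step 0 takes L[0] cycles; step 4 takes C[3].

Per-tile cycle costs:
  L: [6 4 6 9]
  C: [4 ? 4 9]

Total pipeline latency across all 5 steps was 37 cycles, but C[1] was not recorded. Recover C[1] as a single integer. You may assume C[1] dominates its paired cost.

step 0 | dur = L[0]=6 = 6
step 1 | dur = max(L[1]=4, C[0]=4) = 4
step 2 | dur = max(L[2]=6, C[1]=?) = C[1]  (unknown; binding)
step 3 | dur = max(L[3]=9, C[2]=4) = 9
step 4 | dur = C[3]=9 = 9
sum of known step durations = 28
dur[2] = total - known = 37 - 28 = 9
C[1] is the binding max in step 2, so C[1] = dur[2] = 9

C[1] = 9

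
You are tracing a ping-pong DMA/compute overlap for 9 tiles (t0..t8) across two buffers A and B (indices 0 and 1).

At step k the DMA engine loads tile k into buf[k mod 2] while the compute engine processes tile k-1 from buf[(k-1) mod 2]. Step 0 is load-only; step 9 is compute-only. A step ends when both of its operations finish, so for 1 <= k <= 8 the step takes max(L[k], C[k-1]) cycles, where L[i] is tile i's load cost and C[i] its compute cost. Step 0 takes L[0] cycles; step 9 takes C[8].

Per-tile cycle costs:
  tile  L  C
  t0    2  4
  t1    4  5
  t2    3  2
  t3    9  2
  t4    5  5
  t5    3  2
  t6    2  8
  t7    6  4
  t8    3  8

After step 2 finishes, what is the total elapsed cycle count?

step 0: L[0]=2 → dur=2, Σ=2 | A=load:t0 B=idle [load-only]
step 1: L[1]=4 C[0]=4 → dur=4, Σ=6 | A=compute:t0 B=load:t1 [tied]
step 2: L[2]=3 C[1]=5 → dur=5, Σ=11 | A=load:t2 B=compute:t1 [compute-bound]
step 3: L[3]=9 C[2]=2 → dur=9, Σ=20 | A=compute:t2 B=load:t3 [load-bound]
step 4: L[4]=5 C[3]=2 → dur=5, Σ=25 | A=load:t4 B=compute:t3 [load-bound]
step 5: L[5]=3 C[4]=5 → dur=5, Σ=30 | A=compute:t4 B=load:t5 [compute-bound]
step 6: L[6]=2 C[5]=2 → dur=2, Σ=32 | A=load:t6 B=compute:t5 [tied]
step 7: L[7]=6 C[6]=8 → dur=8, Σ=40 | A=compute:t6 B=load:t7 [compute-bound]
step 8: L[8]=3 C[7]=4 → dur=4, Σ=44 | A=load:t8 B=compute:t7 [compute-bound]
step 9: C[8]=8 → dur=8, Σ=52 | A=compute:t8 B=idle [compute-only]

end_cycle[2] = 11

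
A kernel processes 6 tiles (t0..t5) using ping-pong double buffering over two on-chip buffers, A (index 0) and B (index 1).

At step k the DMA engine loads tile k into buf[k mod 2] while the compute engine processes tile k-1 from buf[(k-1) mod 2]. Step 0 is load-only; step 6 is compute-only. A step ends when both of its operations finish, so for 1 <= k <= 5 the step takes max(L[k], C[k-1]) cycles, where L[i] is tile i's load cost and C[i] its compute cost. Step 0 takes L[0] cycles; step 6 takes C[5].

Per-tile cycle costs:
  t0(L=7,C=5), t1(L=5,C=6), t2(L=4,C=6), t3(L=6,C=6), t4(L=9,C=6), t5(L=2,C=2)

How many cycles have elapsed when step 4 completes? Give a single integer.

end_cycle[4] = 33

k=0 load=t0/7c comp=- wait=7 total=7
k=1 load=t1/5c comp=t0/5c wait=5 total=12
k=2 load=t2/4c comp=t1/6c wait=6 total=18
k=3 load=t3/6c comp=t2/6c wait=6 total=24
k=4 load=t4/9c comp=t3/6c wait=9 total=33
k=5 load=t5/2c comp=t4/6c wait=6 total=39
k=6 load=- comp=t5/2c wait=2 total=41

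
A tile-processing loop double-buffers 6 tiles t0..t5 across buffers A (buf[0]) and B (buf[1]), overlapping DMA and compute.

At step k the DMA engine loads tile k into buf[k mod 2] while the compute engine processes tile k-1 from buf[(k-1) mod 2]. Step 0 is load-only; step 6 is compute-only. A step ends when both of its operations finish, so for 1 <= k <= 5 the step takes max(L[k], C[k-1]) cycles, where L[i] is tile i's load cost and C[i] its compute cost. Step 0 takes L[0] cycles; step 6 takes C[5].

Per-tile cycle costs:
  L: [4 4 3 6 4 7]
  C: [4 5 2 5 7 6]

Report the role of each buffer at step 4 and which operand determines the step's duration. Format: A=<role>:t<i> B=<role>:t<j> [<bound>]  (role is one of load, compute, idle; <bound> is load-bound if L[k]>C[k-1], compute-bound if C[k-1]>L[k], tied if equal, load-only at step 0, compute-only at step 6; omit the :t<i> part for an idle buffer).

step 4: A=load:t4 B=compute:t3 [compute-bound]

k=0 load=t0/4c comp=- wait=4 total=4
k=1 load=t1/4c comp=t0/4c wait=4 total=8
k=2 load=t2/3c comp=t1/5c wait=5 total=13
k=3 load=t3/6c comp=t2/2c wait=6 total=19
k=4 load=t4/4c comp=t3/5c wait=5 total=24
k=5 load=t5/7c comp=t4/7c wait=7 total=31
k=6 load=- comp=t5/6c wait=6 total=37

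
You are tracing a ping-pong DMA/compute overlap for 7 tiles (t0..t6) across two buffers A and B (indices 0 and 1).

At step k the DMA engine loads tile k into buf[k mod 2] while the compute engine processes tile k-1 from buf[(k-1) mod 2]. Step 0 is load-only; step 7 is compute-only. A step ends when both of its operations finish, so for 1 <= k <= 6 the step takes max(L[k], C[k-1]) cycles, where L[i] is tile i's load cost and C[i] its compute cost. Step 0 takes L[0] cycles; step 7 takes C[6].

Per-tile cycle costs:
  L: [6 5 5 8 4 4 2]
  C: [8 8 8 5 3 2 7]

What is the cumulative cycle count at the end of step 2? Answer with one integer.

[0] DMA t0→A (6c) ∥ CU idle ⇒ 6c, clock 6
[1] DMA t1→B (5c) ∥ CU A:t0 (8c) ⇒ 8c, clock 14
[2] DMA t2→A (5c) ∥ CU B:t1 (8c) ⇒ 8c, clock 22
[3] DMA t3→B (8c) ∥ CU A:t2 (8c) ⇒ 8c, clock 30
[4] DMA t4→A (4c) ∥ CU B:t3 (5c) ⇒ 5c, clock 35
[5] DMA t5→B (4c) ∥ CU A:t4 (3c) ⇒ 4c, clock 39
[6] DMA t6→A (2c) ∥ CU B:t5 (2c) ⇒ 2c, clock 41
[7] DMA idle ∥ CU A:t6 (7c) ⇒ 7c, clock 48

end_cycle[2] = 22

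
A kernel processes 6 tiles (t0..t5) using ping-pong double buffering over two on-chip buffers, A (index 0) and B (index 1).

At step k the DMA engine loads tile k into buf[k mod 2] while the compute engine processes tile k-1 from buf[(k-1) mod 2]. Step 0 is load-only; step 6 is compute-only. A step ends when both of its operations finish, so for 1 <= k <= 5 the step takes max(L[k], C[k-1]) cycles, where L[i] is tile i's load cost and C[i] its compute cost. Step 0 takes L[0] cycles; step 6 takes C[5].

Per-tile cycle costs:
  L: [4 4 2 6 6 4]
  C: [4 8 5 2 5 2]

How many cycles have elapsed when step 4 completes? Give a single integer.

k=0 load=t0/4c comp=- wait=4 total=4
k=1 load=t1/4c comp=t0/4c wait=4 total=8
k=2 load=t2/2c comp=t1/8c wait=8 total=16
k=3 load=t3/6c comp=t2/5c wait=6 total=22
k=4 load=t4/6c comp=t3/2c wait=6 total=28
k=5 load=t5/4c comp=t4/5c wait=5 total=33
k=6 load=- comp=t5/2c wait=2 total=35

end_cycle[4] = 28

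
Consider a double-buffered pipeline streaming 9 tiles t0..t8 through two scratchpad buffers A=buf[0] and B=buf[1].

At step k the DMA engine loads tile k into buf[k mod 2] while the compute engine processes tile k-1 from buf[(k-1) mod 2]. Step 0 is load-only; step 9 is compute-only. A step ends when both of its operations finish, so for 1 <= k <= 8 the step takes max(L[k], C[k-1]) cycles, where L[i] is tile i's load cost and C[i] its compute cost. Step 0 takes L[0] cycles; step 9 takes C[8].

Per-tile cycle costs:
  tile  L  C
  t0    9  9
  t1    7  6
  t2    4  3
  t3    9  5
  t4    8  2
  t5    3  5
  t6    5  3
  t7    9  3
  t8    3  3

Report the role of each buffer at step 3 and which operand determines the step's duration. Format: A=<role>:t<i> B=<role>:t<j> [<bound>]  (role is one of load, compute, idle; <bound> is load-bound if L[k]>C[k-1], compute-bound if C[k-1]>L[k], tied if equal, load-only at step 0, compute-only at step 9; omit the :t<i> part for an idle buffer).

[0] DMA t0→A (9c) ∥ CU idle ⇒ 9c, clock 9
[1] DMA t1→B (7c) ∥ CU A:t0 (9c) ⇒ 9c, clock 18
[2] DMA t2→A (4c) ∥ CU B:t1 (6c) ⇒ 6c, clock 24
[3] DMA t3→B (9c) ∥ CU A:t2 (3c) ⇒ 9c, clock 33
[4] DMA t4→A (8c) ∥ CU B:t3 (5c) ⇒ 8c, clock 41
[5] DMA t5→B (3c) ∥ CU A:t4 (2c) ⇒ 3c, clock 44
[6] DMA t6→A (5c) ∥ CU B:t5 (5c) ⇒ 5c, clock 49
[7] DMA t7→B (9c) ∥ CU A:t6 (3c) ⇒ 9c, clock 58
[8] DMA t8→A (3c) ∥ CU B:t7 (3c) ⇒ 3c, clock 61
[9] DMA idle ∥ CU A:t8 (3c) ⇒ 3c, clock 64

step 3: A=compute:t2 B=load:t3 [load-bound]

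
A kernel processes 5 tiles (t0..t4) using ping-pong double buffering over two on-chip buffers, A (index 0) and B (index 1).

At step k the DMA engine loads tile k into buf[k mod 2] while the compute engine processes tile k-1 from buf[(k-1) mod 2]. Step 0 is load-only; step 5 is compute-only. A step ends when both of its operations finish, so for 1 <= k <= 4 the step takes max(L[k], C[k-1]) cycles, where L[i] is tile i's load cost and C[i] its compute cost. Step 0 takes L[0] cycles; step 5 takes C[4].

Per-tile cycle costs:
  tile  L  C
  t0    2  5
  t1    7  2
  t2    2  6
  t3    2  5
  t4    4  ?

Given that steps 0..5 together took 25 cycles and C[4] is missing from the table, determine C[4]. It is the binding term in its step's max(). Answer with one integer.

C[4] = 3

step 0 | dur = L[0]=2 = 2
step 1 | dur = max(L[1]=7, C[0]=5) = 7
step 2 | dur = max(L[2]=2, C[1]=2) = 2
step 3 | dur = max(L[3]=2, C[2]=6) = 6
step 4 | dur = max(L[4]=4, C[3]=5) = 5
step 5 | dur = C[4]=? = C[4]  (unknown; binding)
sum of known step durations = 22
dur[5] = total - known = 25 - 22 = 3
C[4] is the binding max in step 5, so C[4] = dur[5] = 3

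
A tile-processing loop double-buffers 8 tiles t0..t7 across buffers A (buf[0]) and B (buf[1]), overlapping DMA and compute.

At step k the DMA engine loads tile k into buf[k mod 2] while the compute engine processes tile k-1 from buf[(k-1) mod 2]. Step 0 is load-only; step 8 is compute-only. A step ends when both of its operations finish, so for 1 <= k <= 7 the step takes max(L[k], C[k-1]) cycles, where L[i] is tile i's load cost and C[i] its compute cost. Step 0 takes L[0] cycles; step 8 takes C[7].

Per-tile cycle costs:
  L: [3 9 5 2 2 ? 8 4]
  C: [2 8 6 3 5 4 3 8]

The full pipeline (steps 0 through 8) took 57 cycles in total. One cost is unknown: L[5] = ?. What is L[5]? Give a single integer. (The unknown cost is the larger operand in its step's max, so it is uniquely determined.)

L[5] = 8

step 0: dur = L[0]=3 = 3
step 1: dur = max(L[1]=9, C[0]=2) = 9
step 2: dur = max(L[2]=5, C[1]=8) = 8
step 3: dur = max(L[3]=2, C[2]=6) = 6
step 4: dur = max(L[4]=2, C[3]=3) = 3
step 5: dur = max(L[5]=?, C[4]=5) = L[5]  (unknown; binding)
step 6: dur = max(L[6]=8, C[5]=4) = 8
step 7: dur = max(L[7]=4, C[6]=3) = 4
step 8: dur = C[7]=8 = 8
sum of known step durations = 49
dur[5] = total - known = 57 - 49 = 8
L[5] is the binding max in step 5, so L[5] = dur[5] = 8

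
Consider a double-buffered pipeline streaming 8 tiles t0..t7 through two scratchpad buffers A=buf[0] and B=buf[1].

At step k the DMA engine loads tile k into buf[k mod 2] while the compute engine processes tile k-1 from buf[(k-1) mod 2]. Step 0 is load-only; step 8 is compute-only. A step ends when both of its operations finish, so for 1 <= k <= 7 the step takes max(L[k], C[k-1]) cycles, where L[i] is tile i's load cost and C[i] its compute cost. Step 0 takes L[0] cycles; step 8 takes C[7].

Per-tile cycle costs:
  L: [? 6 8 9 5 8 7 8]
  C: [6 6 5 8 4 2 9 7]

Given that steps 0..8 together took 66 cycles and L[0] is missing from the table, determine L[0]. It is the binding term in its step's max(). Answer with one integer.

step 0: dur = L[0]=? = L[0]  (unknown; binding)
step 1: dur = max(L[1]=6, C[0]=6) = 6
step 2: dur = max(L[2]=8, C[1]=6) = 8
step 3: dur = max(L[3]=9, C[2]=5) = 9
step 4: dur = max(L[4]=5, C[3]=8) = 8
step 5: dur = max(L[5]=8, C[4]=4) = 8
step 6: dur = max(L[6]=7, C[5]=2) = 7
step 7: dur = max(L[7]=8, C[6]=9) = 9
step 8: dur = C[7]=7 = 7
sum of known step durations = 62
dur[0] = total - known = 66 - 62 = 4
L[0] is the binding max in step 0, so L[0] = dur[0] = 4

L[0] = 4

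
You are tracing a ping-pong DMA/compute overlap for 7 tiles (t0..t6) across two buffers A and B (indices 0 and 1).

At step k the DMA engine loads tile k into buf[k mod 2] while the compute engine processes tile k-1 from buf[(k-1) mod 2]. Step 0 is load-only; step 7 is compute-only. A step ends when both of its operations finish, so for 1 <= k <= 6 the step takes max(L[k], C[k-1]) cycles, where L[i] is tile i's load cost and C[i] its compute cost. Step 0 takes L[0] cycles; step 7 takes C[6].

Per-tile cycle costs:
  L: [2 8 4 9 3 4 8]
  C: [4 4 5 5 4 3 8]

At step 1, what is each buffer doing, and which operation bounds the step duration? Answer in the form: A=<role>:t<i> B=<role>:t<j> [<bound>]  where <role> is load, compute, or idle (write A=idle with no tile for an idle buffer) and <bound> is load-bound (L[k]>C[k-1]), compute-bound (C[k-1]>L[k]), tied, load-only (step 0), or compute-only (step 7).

step 1: A=compute:t0 B=load:t1 [load-bound]

k=0 load=t0/2c comp=- wait=2 total=2
k=1 load=t1/8c comp=t0/4c wait=8 total=10
k=2 load=t2/4c comp=t1/4c wait=4 total=14
k=3 load=t3/9c comp=t2/5c wait=9 total=23
k=4 load=t4/3c comp=t3/5c wait=5 total=28
k=5 load=t5/4c comp=t4/4c wait=4 total=32
k=6 load=t6/8c comp=t5/3c wait=8 total=40
k=7 load=- comp=t6/8c wait=8 total=48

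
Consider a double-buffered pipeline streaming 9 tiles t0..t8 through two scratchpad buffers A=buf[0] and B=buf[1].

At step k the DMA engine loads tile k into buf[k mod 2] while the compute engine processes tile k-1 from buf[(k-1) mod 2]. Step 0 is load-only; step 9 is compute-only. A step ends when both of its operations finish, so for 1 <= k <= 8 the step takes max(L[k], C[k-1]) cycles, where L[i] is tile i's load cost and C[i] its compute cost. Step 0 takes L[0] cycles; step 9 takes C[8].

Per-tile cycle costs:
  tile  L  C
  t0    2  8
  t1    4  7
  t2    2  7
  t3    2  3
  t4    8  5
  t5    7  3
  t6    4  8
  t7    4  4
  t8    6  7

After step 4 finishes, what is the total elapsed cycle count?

end_cycle[4] = 32

  0. 2=2c; end=2; A:t0 B:-
  1. max(4,8)=8c; end=10; A:t0 B:t1
  2. max(2,7)=7c; end=17; A:t2 B:t1
  3. max(2,7)=7c; end=24; A:t2 B:t3
  4. max(8,3)=8c; end=32; A:t4 B:t3
  5. max(7,5)=7c; end=39; A:t4 B:t5
  6. max(4,3)=4c; end=43; A:t6 B:t5
  7. max(4,8)=8c; end=51; A:t6 B:t7
  8. max(6,4)=6c; end=57; A:t8 B:t7
  9. 7=7c; end=64; A:t8 B:t7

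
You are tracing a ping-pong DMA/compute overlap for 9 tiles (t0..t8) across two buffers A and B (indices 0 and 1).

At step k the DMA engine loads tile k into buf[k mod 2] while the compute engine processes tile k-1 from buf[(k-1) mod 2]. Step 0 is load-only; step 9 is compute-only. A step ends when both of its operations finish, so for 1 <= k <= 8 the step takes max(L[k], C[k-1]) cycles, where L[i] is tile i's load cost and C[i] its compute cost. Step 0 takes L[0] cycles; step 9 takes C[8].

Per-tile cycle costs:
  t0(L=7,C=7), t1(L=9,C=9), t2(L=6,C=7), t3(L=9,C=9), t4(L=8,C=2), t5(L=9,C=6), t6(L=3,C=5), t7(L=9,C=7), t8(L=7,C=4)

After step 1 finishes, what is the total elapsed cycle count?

end_cycle[1] = 16

step 0: L[0]=7 → dur=7, Σ=7 | A=load:t0 B=idle [load-only]
step 1: L[1]=9 C[0]=7 → dur=9, Σ=16 | A=compute:t0 B=load:t1 [load-bound]
step 2: L[2]=6 C[1]=9 → dur=9, Σ=25 | A=load:t2 B=compute:t1 [compute-bound]
step 3: L[3]=9 C[2]=7 → dur=9, Σ=34 | A=compute:t2 B=load:t3 [load-bound]
step 4: L[4]=8 C[3]=9 → dur=9, Σ=43 | A=load:t4 B=compute:t3 [compute-bound]
step 5: L[5]=9 C[4]=2 → dur=9, Σ=52 | A=compute:t4 B=load:t5 [load-bound]
step 6: L[6]=3 C[5]=6 → dur=6, Σ=58 | A=load:t6 B=compute:t5 [compute-bound]
step 7: L[7]=9 C[6]=5 → dur=9, Σ=67 | A=compute:t6 B=load:t7 [load-bound]
step 8: L[8]=7 C[7]=7 → dur=7, Σ=74 | A=load:t8 B=compute:t7 [tied]
step 9: C[8]=4 → dur=4, Σ=78 | A=compute:t8 B=idle [compute-only]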